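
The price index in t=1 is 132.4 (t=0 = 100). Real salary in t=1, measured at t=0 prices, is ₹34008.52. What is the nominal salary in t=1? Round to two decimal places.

Nominal = Real × (Index/100) = 34008.52 × (132.4/100)
        = 34008.52 × 1.324 = 45027.2805

45027.28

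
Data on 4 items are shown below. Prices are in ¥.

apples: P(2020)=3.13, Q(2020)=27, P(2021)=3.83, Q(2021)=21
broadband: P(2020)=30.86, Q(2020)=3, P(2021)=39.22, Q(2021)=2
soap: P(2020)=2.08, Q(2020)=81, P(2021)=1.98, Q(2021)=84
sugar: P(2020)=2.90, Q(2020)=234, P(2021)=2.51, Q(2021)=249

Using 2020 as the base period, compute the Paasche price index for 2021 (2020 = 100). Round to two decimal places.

92.77

Paasche price index uses current-period quantities as weights.
ΣP(2021)·Q(2021) = 3.83×21 + 39.22×2 + 1.98×84 + 2.51×249 = 80.43 + 78.44 + 166.32 + 624.99 = 950.18
ΣP(2020)·Q(2021) = 3.13×21 + 30.86×2 + 2.08×84 + 2.90×249 = 65.73 + 61.72 + 174.72 + 722.1 = 1024.27
Index = 950.18 / 1024.27 × 100 = 92.7666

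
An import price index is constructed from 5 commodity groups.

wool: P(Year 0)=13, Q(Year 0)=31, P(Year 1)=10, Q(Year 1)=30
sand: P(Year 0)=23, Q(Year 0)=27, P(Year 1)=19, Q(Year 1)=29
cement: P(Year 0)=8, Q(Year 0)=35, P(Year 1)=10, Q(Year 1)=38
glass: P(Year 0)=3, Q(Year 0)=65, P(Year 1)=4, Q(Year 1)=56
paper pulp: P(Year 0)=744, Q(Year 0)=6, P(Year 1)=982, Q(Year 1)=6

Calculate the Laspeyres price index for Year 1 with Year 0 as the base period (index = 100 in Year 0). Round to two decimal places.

122.84

Laspeyres price index uses base-period quantities as weights.
ΣP(Year 1)·Q(Year 0) = 10×31 + 19×27 + 10×35 + 4×65 + 982×6 = 310 + 513 + 350 + 260 + 5892 = 7325
ΣP(Year 0)·Q(Year 0) = 13×31 + 23×27 + 8×35 + 3×65 + 744×6 = 403 + 621 + 280 + 195 + 4464 = 5963
Index = 7325 / 5963 × 100 = 122.8409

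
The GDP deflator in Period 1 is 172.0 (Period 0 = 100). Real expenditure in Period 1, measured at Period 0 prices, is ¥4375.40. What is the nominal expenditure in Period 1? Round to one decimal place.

Nominal = Real × (Index/100) = 4375.40 × (172.0/100)
        = 4375.40 × 1.720 = 7525.6880

7525.7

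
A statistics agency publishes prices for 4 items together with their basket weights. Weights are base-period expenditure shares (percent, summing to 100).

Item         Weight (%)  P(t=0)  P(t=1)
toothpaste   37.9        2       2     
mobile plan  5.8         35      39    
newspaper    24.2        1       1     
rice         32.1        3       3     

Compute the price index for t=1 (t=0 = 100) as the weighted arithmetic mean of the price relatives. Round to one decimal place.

100.7

toothpaste: 37.9 × (2/2) = 37.9 × 1.000000 = 37.9000
mobile plan: 5.8 × (39/35) = 5.8 × 1.114286 = 6.4629
newspaper: 24.2 × (1/1) = 24.2 × 1.000000 = 24.2000
rice: 32.1 × (3/3) = 32.1 × 1.000000 = 32.1000
Index = Σ wᵢ·(p₁ᵢ/p₀ᵢ) = 37.9000 + 6.4629 + 24.2000 + 32.1000 = 100.6629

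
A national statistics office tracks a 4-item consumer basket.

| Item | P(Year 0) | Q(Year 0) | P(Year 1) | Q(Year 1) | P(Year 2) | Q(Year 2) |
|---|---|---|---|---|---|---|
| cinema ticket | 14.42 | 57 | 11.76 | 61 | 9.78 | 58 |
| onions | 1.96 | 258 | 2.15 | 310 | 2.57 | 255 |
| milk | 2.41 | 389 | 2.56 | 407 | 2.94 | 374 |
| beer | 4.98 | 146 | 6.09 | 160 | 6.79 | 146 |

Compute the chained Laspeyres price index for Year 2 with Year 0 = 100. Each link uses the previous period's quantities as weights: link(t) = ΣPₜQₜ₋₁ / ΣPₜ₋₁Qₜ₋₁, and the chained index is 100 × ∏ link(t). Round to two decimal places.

112.38

Link Year 0→Year 1:
ΣP(Year 1)Q(Year 0) = 11.76×57 + 2.15×258 + 2.56×389 + 6.09×146 = 670.32 + 554.7 + 995.84 + 889.14 = 3110
ΣP(Year 0)Q(Year 0) = 14.42×57 + 1.96×258 + 2.41×389 + 4.98×146 = 821.94 + 505.68 + 937.49 + 727.08 = 2992.19
link = 3110/2992.19 = 1.039372
Link Year 1→Year 2:
ΣP(Year 2)Q(Year 1) = 9.78×61 + 2.57×310 + 2.94×407 + 6.79×160 = 596.58 + 796.7 + 1196.58 + 1086.4 = 3676.26
ΣP(Year 1)Q(Year 1) = 11.76×61 + 2.15×310 + 2.56×407 + 6.09×160 = 717.36 + 666.5 + 1041.92 + 974.4 = 3400.18
link = 3676.26/3400.18 = 1.081196
Chained index = 100 × 1.039372 × 1.081196 = 112.3765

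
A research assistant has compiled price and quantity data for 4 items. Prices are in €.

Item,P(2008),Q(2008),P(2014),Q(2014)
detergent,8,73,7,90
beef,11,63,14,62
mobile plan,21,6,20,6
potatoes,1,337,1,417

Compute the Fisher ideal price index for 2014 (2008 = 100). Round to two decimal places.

105.47

Laspeyres component (base-period weights):
ΣP(2014)Q(2008) = 7×73 + 14×63 + 20×6 + 1×337 = 511 + 882 + 120 + 337 = 1850
ΣP(2008)Q(2008) = 8×73 + 11×63 + 21×6 + 1×337 = 584 + 693 + 126 + 337 = 1740
L = 1850 / 1740 × 100 = 106.3218
Paasche component (current-period weights):
ΣP(2014)Q(2014) = 7×90 + 14×62 + 20×6 + 1×417 = 630 + 868 + 120 + 417 = 2035
ΣP(2008)Q(2014) = 8×90 + 11×62 + 21×6 + 1×417 = 720 + 682 + 126 + 417 = 1945
P = 2035 / 1945 × 100 = 104.6272
Fisher = √(L × P) = √(106.3218 × 104.6272) = 105.4711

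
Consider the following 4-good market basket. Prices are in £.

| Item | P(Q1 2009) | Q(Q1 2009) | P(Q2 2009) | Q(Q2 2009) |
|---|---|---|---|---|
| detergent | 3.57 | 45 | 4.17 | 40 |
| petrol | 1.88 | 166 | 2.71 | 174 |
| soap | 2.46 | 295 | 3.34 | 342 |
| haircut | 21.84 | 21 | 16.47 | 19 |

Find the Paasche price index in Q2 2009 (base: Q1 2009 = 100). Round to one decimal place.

Paasche price index uses current-period quantities as weights.
ΣP(Q2 2009)·Q(Q2 2009) = 4.17×40 + 2.71×174 + 3.34×342 + 16.47×19 = 166.8 + 471.54 + 1142.28 + 312.93 = 2093.55
ΣP(Q1 2009)·Q(Q2 2009) = 3.57×40 + 1.88×174 + 2.46×342 + 21.84×19 = 142.8 + 327.12 + 841.32 + 414.96 = 1726.2
Index = 2093.55 / 1726.2 × 100 = 121.2808

121.3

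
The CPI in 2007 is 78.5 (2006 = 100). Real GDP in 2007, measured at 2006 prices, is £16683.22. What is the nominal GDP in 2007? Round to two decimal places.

13096.33

Nominal = Real × (Index/100) = 16683.22 × (78.5/100)
        = 16683.22 × 0.785 = 13096.3277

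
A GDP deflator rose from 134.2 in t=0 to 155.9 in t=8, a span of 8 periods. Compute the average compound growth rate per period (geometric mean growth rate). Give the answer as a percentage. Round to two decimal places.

1.89%

Growth factor = (155.9/134.2)^(1/8) = (1.161699)^(1/8) = 1.018912
Growth rate = 1.018912 − 1 = 0.018912 = 1.8912%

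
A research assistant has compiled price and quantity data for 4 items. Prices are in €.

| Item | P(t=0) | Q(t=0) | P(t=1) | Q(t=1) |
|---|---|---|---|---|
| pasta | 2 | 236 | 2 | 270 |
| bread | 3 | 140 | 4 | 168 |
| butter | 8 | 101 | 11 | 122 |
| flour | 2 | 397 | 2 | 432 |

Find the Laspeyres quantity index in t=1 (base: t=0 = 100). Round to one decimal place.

Laspeyres quantity index uses base-period prices as weights.
ΣP(t=0)·Q(t=1) = 2×270 + 3×168 + 8×122 + 2×432 = 540 + 504 + 976 + 864 = 2884
ΣP(t=0)·Q(t=0) = 2×236 + 3×140 + 8×101 + 2×397 = 472 + 420 + 808 + 794 = 2494
Index = 2884 / 2494 × 100 = 115.6375

115.6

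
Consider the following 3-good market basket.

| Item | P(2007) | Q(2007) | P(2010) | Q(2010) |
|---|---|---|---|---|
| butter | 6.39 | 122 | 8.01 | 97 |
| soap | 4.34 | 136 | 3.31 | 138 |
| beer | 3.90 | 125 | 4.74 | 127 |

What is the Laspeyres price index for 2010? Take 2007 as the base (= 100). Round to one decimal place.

108.8

Laspeyres price index uses base-period quantities as weights.
ΣP(2010)·Q(2007) = 8.01×122 + 3.31×136 + 4.74×125 = 977.22 + 450.16 + 592.5 = 2019.88
ΣP(2007)·Q(2007) = 6.39×122 + 4.34×136 + 3.90×125 = 779.58 + 590.24 + 487.5 = 1857.32
Index = 2019.88 / 1857.32 × 100 = 108.7524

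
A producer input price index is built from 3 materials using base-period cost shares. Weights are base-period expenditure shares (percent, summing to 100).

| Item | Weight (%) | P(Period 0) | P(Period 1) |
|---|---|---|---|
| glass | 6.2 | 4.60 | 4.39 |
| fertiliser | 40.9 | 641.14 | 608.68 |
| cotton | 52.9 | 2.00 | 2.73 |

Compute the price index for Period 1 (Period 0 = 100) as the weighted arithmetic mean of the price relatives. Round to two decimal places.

116.95

glass: 6.2 × (4.39/4.60) = 6.2 × 0.954348 = 5.9170
fertiliser: 40.9 × (608.68/641.14) = 40.9 × 0.949371 = 38.8293
cotton: 52.9 × (2.73/2.00) = 52.9 × 1.365000 = 72.2085
Index = Σ wᵢ·(p₁ᵢ/p₀ᵢ) = 5.9170 + 38.8293 + 72.2085 = 116.9547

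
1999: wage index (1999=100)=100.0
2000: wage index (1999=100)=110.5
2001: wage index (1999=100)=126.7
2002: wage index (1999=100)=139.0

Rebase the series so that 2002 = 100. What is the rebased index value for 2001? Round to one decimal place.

Rebased(2001) = 126.7 / 139.0 × 100 = 91.1511

91.2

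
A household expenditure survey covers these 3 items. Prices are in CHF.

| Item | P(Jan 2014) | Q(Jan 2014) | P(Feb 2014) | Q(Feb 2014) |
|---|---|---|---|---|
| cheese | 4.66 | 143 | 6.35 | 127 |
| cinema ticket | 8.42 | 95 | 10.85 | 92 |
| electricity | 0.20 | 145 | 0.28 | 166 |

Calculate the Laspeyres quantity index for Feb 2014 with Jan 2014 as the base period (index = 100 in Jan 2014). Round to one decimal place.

93.6

Laspeyres quantity index uses base-period prices as weights.
ΣP(Jan 2014)·Q(Feb 2014) = 4.66×127 + 8.42×92 + 0.20×166 = 591.82 + 774.64 + 33.2 = 1399.66
ΣP(Jan 2014)·Q(Jan 2014) = 4.66×143 + 8.42×95 + 0.20×145 = 666.38 + 799.9 + 29 = 1495.28
Index = 1399.66 / 1495.28 × 100 = 93.6052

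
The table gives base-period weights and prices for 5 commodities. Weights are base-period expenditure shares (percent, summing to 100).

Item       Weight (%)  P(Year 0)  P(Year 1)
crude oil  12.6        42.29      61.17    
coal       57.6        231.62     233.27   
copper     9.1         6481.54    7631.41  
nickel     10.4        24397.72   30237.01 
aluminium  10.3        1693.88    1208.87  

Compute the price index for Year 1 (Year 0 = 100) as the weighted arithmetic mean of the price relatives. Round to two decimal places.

crude oil: 12.6 × (61.17/42.29) = 12.6 × 1.446441 = 18.2252
coal: 57.6 × (233.27/231.62) = 57.6 × 1.007124 = 58.0103
copper: 9.1 × (7631.41/6481.54) = 9.1 × 1.177407 = 10.7144
nickel: 10.4 × (30237.01/24397.72) = 10.4 × 1.239338 = 12.8891
aluminium: 10.3 × (1208.87/1693.88) = 10.3 × 0.713669 = 7.3508
Index = Σ wᵢ·(p₁ᵢ/p₀ᵢ) = 18.2252 + 58.0103 + 10.7144 + 12.8891 + 7.3508 = 107.1898

107.19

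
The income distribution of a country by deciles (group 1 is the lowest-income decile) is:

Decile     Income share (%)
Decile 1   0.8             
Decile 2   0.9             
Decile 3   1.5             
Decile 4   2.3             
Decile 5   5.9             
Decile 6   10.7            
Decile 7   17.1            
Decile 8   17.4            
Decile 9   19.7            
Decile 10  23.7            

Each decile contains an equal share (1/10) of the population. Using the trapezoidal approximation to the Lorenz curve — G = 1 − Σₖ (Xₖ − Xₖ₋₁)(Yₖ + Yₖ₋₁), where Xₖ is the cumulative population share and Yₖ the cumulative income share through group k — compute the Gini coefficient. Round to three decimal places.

0.466

Cumulative income shares Yₖ: 0.0080, 0.0170, 0.0320, 0.0550, 0.1140, 0.2210, 0.3920, 0.5660, 0.7630, 1.0000
Σ (Xₖ−Xₖ₋₁)(Yₖ+Yₖ₋₁) = (1/10)(0.0080+0.0000) + (1/10)(0.0170+0.0080) + (1/10)(0.0320+0.0170) + (1/10)(0.0550+0.0320) + (1/10)(0.1140+0.0550) + (1/10)(0.2210+0.1140) + (1/10)(0.3920+0.2210) + (1/10)(0.5660+0.3920) + (1/10)(0.7630+0.5660) + (1/10)(1.0000+0.7630)
  = 0.0008 + 0.0025 + 0.0049 + 0.0087 + 0.0169 + 0.0335 + 0.0613 + 0.0958 + 0.1329 + 0.1763 = 0.5336
G = 1 − 0.5336 = 0.4664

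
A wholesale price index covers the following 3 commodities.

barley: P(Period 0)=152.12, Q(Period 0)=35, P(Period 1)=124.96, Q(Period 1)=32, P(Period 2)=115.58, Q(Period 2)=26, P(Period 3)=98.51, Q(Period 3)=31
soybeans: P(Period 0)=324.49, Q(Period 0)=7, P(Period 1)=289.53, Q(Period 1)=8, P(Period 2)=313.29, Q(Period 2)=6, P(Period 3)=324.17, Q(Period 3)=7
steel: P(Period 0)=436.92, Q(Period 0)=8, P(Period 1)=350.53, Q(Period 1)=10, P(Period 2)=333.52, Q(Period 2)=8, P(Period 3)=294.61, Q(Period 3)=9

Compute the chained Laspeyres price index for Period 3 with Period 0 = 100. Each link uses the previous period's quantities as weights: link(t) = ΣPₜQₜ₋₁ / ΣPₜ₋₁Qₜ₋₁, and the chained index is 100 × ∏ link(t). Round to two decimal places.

Link Period 0→Period 1:
ΣP(Period 1)Q(Period 0) = 124.96×35 + 289.53×7 + 350.53×8 = 4373.6 + 2026.71 + 2804.24 = 9204.55
ΣP(Period 0)Q(Period 0) = 152.12×35 + 324.49×7 + 436.92×8 = 5324.2 + 2271.43 + 3495.36 = 11090.99
link = 9204.55/11090.99 = 0.829912
Link Period 1→Period 2:
ΣP(Period 2)Q(Period 1) = 115.58×32 + 313.29×8 + 333.52×10 = 3698.56 + 2506.32 + 3335.2 = 9540.08
ΣP(Period 1)Q(Period 1) = 124.96×32 + 289.53×8 + 350.53×10 = 3998.72 + 2316.24 + 3505.3 = 9820.26
link = 9540.08/9820.26 = 0.971469
Link Period 2→Period 3:
ΣP(Period 3)Q(Period 2) = 98.51×26 + 324.17×6 + 294.61×8 = 2561.26 + 1945.02 + 2356.88 = 6863.16
ΣP(Period 2)Q(Period 2) = 115.58×26 + 313.29×6 + 333.52×8 = 3005.08 + 1879.74 + 2668.16 = 7552.98
link = 6863.16/7552.98 = 0.908669
Chained index = 100 × 0.829912 × 0.971469 × 0.908669 = 73.2600

73.26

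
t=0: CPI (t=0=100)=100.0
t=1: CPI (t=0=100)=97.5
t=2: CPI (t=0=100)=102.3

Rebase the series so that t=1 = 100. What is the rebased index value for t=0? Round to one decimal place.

102.6

Rebased(t=0) = 100.0 / 97.5 × 100 = 102.5641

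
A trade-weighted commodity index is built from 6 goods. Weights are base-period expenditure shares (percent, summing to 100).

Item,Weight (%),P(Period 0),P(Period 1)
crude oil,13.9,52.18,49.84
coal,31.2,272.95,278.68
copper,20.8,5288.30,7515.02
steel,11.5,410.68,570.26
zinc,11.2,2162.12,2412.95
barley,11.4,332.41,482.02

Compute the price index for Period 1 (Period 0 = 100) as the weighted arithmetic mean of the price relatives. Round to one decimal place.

crude oil: 13.9 × (49.84/52.18) = 13.9 × 0.955155 = 13.2767
coal: 31.2 × (278.68/272.95) = 31.2 × 1.020993 = 31.8550
copper: 20.8 × (7515.02/5288.30) = 20.8 × 1.421065 = 29.5582
steel: 11.5 × (570.26/410.68) = 11.5 × 1.388575 = 15.9686
zinc: 11.2 × (2412.95/2162.12) = 11.2 × 1.116011 = 12.4993
barley: 11.4 × (482.02/332.41) = 11.4 × 1.450077 = 16.5309
Index = Σ wᵢ·(p₁ᵢ/p₀ᵢ) = 13.2767 + 31.8550 + 29.5582 + 15.9686 + 12.4993 + 16.5309 = 119.6886

119.7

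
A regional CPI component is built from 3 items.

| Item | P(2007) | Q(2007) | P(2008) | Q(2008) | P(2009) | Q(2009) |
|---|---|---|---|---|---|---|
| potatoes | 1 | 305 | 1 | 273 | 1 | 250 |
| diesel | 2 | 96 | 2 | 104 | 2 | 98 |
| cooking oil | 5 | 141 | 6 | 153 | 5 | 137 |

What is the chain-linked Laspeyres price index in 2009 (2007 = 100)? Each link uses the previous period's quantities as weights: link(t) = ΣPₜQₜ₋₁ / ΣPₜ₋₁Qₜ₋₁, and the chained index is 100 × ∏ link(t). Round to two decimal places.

99.51

Link 2007→2008:
ΣP(2008)Q(2007) = 1×305 + 2×96 + 6×141 = 305 + 192 + 846 = 1343
ΣP(2007)Q(2007) = 1×305 + 2×96 + 5×141 = 305 + 192 + 705 = 1202
link = 1343/1202 = 1.117304
Link 2008→2009:
ΣP(2009)Q(2008) = 1×273 + 2×104 + 5×153 = 273 + 208 + 765 = 1246
ΣP(2008)Q(2008) = 1×273 + 2×104 + 6×153 = 273 + 208 + 918 = 1399
link = 1246/1399 = 0.890636
Chained index = 100 × 1.117304 × 0.890636 = 99.5112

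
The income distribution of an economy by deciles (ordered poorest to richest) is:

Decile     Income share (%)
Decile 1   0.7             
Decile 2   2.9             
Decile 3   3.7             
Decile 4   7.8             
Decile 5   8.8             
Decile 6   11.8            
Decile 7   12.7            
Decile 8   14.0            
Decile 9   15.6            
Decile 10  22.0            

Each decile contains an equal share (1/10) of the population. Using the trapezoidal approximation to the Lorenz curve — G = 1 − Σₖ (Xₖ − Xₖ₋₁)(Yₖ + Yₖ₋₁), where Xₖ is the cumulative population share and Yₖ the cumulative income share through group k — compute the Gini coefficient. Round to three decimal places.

Cumulative income shares Yₖ: 0.0070, 0.0360, 0.0730, 0.1510, 0.2390, 0.3570, 0.4840, 0.6240, 0.7800, 1.0000
Σ (Xₖ−Xₖ₋₁)(Yₖ+Yₖ₋₁) = (1/10)(0.0070+0.0000) + (1/10)(0.0360+0.0070) + (1/10)(0.0730+0.0360) + (1/10)(0.1510+0.0730) + (1/10)(0.2390+0.1510) + (1/10)(0.3570+0.2390) + (1/10)(0.4840+0.3570) + (1/10)(0.6240+0.4840) + (1/10)(0.7800+0.6240) + (1/10)(1.0000+0.7800)
  = 0.0007 + 0.0043 + 0.0109 + 0.0224 + 0.0390 + 0.0596 + 0.0841 + 0.1108 + 0.1404 + 0.1780 = 0.6502
G = 1 − 0.6502 = 0.3498

0.350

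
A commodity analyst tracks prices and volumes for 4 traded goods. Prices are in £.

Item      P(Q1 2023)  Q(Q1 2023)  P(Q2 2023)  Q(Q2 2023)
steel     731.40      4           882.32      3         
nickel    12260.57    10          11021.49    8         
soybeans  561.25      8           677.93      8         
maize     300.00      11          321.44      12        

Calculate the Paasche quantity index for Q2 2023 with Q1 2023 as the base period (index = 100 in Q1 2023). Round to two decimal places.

Paasche quantity index uses current-period prices as weights.
ΣP(Q2 2023)·Q(Q2 2023) = 882.32×3 + 11021.49×8 + 677.93×8 + 321.44×12 = 2646.96 + 88171.92 + 5423.44 + 3857.28 = 100099.6
ΣP(Q2 2023)·Q(Q1 2023) = 882.32×4 + 11021.49×10 + 677.93×8 + 321.44×11 = 3529.28 + 110214.9 + 5423.44 + 3535.84 = 122703.46
Index = 100099.6 / 122703.46 × 100 = 81.5785

81.58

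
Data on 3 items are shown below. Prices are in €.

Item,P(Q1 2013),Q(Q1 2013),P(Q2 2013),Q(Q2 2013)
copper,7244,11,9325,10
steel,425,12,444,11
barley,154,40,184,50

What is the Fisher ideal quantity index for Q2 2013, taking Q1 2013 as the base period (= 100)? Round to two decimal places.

93.19

Laspeyres component (base-period weights):
ΣP(Q1 2013)Q(Q2 2013) = 7244×10 + 425×11 + 154×50 = 72440 + 4675 + 7700 = 84815
ΣP(Q1 2013)Q(Q1 2013) = 7244×11 + 425×12 + 154×40 = 79684 + 5100 + 6160 = 90944
L = 84815 / 90944 × 100 = 93.2607
Paasche component (current-period weights):
ΣP(Q2 2013)Q(Q2 2013) = 9325×10 + 444×11 + 184×50 = 93250 + 4884 + 9200 = 107334
ΣP(Q2 2013)Q(Q1 2013) = 9325×11 + 444×12 + 184×40 = 102575 + 5328 + 7360 = 115263
P = 107334 / 115263 × 100 = 93.1209
Fisher = √(L × P) = √(93.2607 × 93.1209) = 93.1908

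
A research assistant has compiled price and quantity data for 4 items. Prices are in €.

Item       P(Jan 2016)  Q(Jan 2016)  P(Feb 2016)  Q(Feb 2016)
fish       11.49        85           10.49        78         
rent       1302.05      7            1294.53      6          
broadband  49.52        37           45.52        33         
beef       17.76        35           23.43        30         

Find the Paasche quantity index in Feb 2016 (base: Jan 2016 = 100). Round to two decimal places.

Paasche quantity index uses current-period prices as weights.
ΣP(Feb 2016)·Q(Feb 2016) = 10.49×78 + 1294.53×6 + 45.52×33 + 23.43×30 = 818.22 + 7767.18 + 1502.16 + 702.9 = 10790.46
ΣP(Feb 2016)·Q(Jan 2016) = 10.49×85 + 1294.53×7 + 45.52×37 + 23.43×35 = 891.65 + 9061.71 + 1684.24 + 820.05 = 12457.65
Index = 10790.46 / 12457.65 × 100 = 86.6171

86.62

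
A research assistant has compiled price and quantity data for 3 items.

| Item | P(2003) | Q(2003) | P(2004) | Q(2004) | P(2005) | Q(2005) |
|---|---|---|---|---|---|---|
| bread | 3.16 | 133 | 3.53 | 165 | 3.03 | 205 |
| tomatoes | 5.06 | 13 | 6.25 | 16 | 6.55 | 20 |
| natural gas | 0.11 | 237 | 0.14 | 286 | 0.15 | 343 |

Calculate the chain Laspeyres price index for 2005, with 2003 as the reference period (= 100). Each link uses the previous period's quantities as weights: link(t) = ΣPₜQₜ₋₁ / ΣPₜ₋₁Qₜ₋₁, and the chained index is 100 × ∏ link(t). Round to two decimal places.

Link 2003→2004:
ΣP(2004)Q(2003) = 3.53×133 + 6.25×13 + 0.14×237 = 469.49 + 81.25 + 33.18 = 583.92
ΣP(2003)Q(2003) = 3.16×133 + 5.06×13 + 0.11×237 = 420.28 + 65.78 + 26.07 = 512.13
link = 583.92/512.13 = 1.140179
Link 2004→2005:
ΣP(2005)Q(2004) = 3.03×165 + 6.55×16 + 0.15×286 = 499.95 + 104.8 + 42.9 = 647.65
ΣP(2004)Q(2004) = 3.53×165 + 6.25×16 + 0.14×286 = 582.45 + 100 + 40.04 = 722.49
link = 647.65/722.49 = 0.896414
Chained index = 100 × 1.140179 × 0.896414 = 102.2072

102.21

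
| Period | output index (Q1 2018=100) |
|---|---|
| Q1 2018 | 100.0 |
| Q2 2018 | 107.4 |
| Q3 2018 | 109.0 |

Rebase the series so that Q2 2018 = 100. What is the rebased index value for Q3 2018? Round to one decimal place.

Rebased(Q3 2018) = 109.0 / 107.4 × 100 = 101.4898

101.5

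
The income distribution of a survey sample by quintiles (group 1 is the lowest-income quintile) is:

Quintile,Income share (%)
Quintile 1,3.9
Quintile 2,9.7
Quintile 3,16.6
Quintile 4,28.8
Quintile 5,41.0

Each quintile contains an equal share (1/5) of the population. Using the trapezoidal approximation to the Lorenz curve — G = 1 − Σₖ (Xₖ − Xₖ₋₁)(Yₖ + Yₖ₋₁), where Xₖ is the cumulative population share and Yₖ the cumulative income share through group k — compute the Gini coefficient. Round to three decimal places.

Cumulative income shares Yₖ: 0.0390, 0.1360, 0.3020, 0.5900, 1.0000
Σ (Xₖ−Xₖ₋₁)(Yₖ+Yₖ₋₁) = (1/5)(0.0390+0.0000) + (1/5)(0.1360+0.0390) + (1/5)(0.3020+0.1360) + (1/5)(0.5900+0.3020) + (1/5)(1.0000+0.5900)
  = 0.0078 + 0.0350 + 0.0876 + 0.1784 + 0.3180 = 0.6268
G = 1 − 0.6268 = 0.3732

0.373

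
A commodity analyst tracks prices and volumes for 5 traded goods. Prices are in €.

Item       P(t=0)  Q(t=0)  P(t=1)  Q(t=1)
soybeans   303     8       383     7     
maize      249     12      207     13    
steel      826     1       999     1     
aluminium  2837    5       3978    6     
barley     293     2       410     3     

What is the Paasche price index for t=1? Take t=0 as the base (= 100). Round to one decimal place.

Paasche price index uses current-period quantities as weights.
ΣP(t=1)·Q(t=1) = 383×7 + 207×13 + 999×1 + 3978×6 + 410×3 = 2681 + 2691 + 999 + 23868 + 1230 = 31469
ΣP(t=0)·Q(t=1) = 303×7 + 249×13 + 826×1 + 2837×6 + 293×3 = 2121 + 3237 + 826 + 17022 + 879 = 24085
Index = 31469 / 24085 × 100 = 130.6581

130.7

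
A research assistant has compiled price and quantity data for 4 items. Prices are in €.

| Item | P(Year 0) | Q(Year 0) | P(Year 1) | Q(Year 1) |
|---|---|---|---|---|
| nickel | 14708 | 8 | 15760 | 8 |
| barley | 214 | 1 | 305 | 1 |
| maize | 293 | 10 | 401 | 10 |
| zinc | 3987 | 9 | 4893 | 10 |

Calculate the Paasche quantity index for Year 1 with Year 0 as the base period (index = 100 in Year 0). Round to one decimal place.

Paasche quantity index uses current-period prices as weights.
ΣP(Year 1)·Q(Year 1) = 15760×8 + 305×1 + 401×10 + 4893×10 = 126080 + 305 + 4010 + 48930 = 179325
ΣP(Year 1)·Q(Year 0) = 15760×8 + 305×1 + 401×10 + 4893×9 = 126080 + 305 + 4010 + 44037 = 174432
Index = 179325 / 174432 × 100 = 102.8051

102.8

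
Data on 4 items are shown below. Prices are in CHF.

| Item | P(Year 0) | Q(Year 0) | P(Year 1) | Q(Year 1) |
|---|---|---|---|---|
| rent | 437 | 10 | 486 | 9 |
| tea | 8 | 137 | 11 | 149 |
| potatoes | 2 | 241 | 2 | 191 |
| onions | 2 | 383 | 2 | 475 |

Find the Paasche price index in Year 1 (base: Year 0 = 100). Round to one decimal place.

Paasche price index uses current-period quantities as weights.
ΣP(Year 1)·Q(Year 1) = 486×9 + 11×149 + 2×191 + 2×475 = 4374 + 1639 + 382 + 950 = 7345
ΣP(Year 0)·Q(Year 1) = 437×9 + 8×149 + 2×191 + 2×475 = 3933 + 1192 + 382 + 950 = 6457
Index = 7345 / 6457 × 100 = 113.7525

113.8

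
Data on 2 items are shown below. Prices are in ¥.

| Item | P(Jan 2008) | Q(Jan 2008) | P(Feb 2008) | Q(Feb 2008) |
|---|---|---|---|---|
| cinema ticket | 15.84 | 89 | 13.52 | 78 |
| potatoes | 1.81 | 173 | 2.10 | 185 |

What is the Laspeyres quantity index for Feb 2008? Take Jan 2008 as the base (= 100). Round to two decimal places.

Laspeyres quantity index uses base-period prices as weights.
ΣP(Jan 2008)·Q(Feb 2008) = 15.84×78 + 1.81×185 = 1235.52 + 334.85 = 1570.37
ΣP(Jan 2008)·Q(Jan 2008) = 15.84×89 + 1.81×173 = 1409.76 + 313.13 = 1722.89
Index = 1570.37 / 1722.89 × 100 = 91.1474

91.15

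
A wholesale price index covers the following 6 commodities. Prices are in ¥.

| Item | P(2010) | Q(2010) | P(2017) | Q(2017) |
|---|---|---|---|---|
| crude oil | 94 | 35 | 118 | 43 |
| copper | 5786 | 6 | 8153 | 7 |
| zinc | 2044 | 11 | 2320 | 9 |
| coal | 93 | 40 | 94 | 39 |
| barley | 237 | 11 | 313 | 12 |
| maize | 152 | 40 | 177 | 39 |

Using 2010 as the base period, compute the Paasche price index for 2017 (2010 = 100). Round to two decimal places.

129.22

Paasche price index uses current-period quantities as weights.
ΣP(2017)·Q(2017) = 118×43 + 8153×7 + 2320×9 + 94×39 + 313×12 + 177×39 = 5074 + 57071 + 20880 + 3666 + 3756 + 6903 = 97350
ΣP(2010)·Q(2017) = 94×43 + 5786×7 + 2044×9 + 93×39 + 237×12 + 152×39 = 4042 + 40502 + 18396 + 3627 + 2844 + 5928 = 75339
Index = 97350 / 75339 × 100 = 129.2159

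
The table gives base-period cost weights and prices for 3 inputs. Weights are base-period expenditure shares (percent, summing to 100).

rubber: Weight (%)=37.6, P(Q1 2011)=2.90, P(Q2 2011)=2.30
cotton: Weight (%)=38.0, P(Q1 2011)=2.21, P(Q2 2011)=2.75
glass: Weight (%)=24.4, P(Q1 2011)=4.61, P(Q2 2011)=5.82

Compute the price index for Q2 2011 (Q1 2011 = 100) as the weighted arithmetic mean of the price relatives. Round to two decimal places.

107.91

rubber: 37.6 × (2.30/2.90) = 37.6 × 0.793103 = 29.8207
cotton: 38.0 × (2.75/2.21) = 38.0 × 1.244344 = 47.2851
glass: 24.4 × (5.82/4.61) = 24.4 × 1.262473 = 30.8043
Index = Σ wᵢ·(p₁ᵢ/p₀ᵢ) = 29.8207 + 47.2851 + 30.8043 = 107.9101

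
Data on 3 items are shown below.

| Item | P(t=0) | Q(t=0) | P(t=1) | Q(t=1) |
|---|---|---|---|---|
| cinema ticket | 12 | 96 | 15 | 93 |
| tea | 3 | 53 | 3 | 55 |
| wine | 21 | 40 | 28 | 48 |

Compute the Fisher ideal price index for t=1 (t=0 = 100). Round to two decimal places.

126.64

Laspeyres component (base-period weights):
ΣP(t=1)Q(t=0) = 15×96 + 3×53 + 28×40 = 1440 + 159 + 1120 = 2719
ΣP(t=0)Q(t=0) = 12×96 + 3×53 + 21×40 = 1152 + 159 + 840 = 2151
L = 2719 / 2151 × 100 = 126.4063
Paasche component (current-period weights):
ΣP(t=1)Q(t=1) = 15×93 + 3×55 + 28×48 = 1395 + 165 + 1344 = 2904
ΣP(t=0)Q(t=1) = 12×93 + 3×55 + 21×48 = 1116 + 165 + 1008 = 2289
P = 2904 / 2289 × 100 = 126.8676
Fisher = √(L × P) = √(126.4063 × 126.8676) = 126.6368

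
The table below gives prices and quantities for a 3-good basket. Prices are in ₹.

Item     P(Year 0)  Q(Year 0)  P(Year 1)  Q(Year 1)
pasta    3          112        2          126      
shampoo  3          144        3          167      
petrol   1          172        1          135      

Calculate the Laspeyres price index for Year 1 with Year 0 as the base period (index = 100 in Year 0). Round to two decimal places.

Laspeyres price index uses base-period quantities as weights.
ΣP(Year 1)·Q(Year 0) = 2×112 + 3×144 + 1×172 = 224 + 432 + 172 = 828
ΣP(Year 0)·Q(Year 0) = 3×112 + 3×144 + 1×172 = 336 + 432 + 172 = 940
Index = 828 / 940 × 100 = 88.0851

88.09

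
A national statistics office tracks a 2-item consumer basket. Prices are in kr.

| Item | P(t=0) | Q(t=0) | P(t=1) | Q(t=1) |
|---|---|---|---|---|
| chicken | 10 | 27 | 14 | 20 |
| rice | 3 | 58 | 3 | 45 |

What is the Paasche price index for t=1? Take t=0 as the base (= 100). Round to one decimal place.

Paasche price index uses current-period quantities as weights.
ΣP(t=1)·Q(t=1) = 14×20 + 3×45 = 280 + 135 = 415
ΣP(t=0)·Q(t=1) = 10×20 + 3×45 = 200 + 135 = 335
Index = 415 / 335 × 100 = 123.8806

123.9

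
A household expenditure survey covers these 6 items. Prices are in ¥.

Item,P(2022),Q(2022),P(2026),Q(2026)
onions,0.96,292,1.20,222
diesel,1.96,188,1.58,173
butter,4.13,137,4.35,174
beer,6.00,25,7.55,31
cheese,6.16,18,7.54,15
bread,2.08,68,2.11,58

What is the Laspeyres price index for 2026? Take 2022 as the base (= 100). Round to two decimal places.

105.84

Laspeyres price index uses base-period quantities as weights.
ΣP(2026)·Q(2022) = 1.20×292 + 1.58×188 + 4.35×137 + 7.55×25 + 7.54×18 + 2.11×68 = 350.4 + 297.04 + 595.95 + 188.75 + 135.72 + 143.48 = 1711.34
ΣP(2022)·Q(2022) = 0.96×292 + 1.96×188 + 4.13×137 + 6.00×25 + 6.16×18 + 2.08×68 = 280.32 + 368.48 + 565.81 + 150 + 110.88 + 141.44 = 1616.93
Index = 1711.34 / 1616.93 × 100 = 105.8388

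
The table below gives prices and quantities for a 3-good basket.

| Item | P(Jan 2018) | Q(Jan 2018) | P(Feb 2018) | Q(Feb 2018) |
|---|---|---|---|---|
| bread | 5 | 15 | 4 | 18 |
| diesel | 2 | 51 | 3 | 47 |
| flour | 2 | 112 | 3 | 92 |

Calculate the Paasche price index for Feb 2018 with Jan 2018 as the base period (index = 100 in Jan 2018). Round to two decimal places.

Paasche price index uses current-period quantities as weights.
ΣP(Feb 2018)·Q(Feb 2018) = 4×18 + 3×47 + 3×92 = 72 + 141 + 276 = 489
ΣP(Jan 2018)·Q(Feb 2018) = 5×18 + 2×47 + 2×92 = 90 + 94 + 184 = 368
Index = 489 / 368 × 100 = 132.8804

132.88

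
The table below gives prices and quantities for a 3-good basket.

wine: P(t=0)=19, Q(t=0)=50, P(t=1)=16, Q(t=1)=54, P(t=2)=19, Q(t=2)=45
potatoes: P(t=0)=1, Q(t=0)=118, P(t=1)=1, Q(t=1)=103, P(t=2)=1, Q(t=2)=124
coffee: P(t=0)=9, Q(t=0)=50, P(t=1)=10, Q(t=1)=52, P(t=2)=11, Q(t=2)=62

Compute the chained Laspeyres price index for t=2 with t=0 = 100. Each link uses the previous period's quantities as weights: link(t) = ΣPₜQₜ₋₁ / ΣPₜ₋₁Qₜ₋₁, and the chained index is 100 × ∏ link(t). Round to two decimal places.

106.86

Link t=0→t=1:
ΣP(t=1)Q(t=0) = 16×50 + 1×118 + 10×50 = 800 + 118 + 500 = 1418
ΣP(t=0)Q(t=0) = 19×50 + 1×118 + 9×50 = 950 + 118 + 450 = 1518
link = 1418/1518 = 0.934124
Link t=1→t=2:
ΣP(t=2)Q(t=1) = 19×54 + 1×103 + 11×52 = 1026 + 103 + 572 = 1701
ΣP(t=1)Q(t=1) = 16×54 + 1×103 + 10×52 = 864 + 103 + 520 = 1487
link = 1701/1487 = 1.143914
Chained index = 100 × 0.934124 × 1.143914 = 106.8557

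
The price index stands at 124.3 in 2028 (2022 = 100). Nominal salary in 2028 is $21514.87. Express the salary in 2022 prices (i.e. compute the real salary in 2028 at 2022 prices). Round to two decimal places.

Real = Nominal ÷ (Index/100) = 21514.87 ÷ (124.3/100)
     = 21514.87 ÷ 1.243 = 17308.8254

17308.83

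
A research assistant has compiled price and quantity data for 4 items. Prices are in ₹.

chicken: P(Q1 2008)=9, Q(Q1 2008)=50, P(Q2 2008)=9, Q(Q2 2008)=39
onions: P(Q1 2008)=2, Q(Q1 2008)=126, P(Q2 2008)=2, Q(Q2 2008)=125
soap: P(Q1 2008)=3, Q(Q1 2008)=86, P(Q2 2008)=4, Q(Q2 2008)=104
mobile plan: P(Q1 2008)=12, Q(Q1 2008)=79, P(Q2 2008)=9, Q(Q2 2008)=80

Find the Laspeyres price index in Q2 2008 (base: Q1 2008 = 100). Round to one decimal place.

Laspeyres price index uses base-period quantities as weights.
ΣP(Q2 2008)·Q(Q1 2008) = 9×50 + 2×126 + 4×86 + 9×79 = 450 + 252 + 344 + 711 = 1757
ΣP(Q1 2008)·Q(Q1 2008) = 9×50 + 2×126 + 3×86 + 12×79 = 450 + 252 + 258 + 948 = 1908
Index = 1757 / 1908 × 100 = 92.0860

92.1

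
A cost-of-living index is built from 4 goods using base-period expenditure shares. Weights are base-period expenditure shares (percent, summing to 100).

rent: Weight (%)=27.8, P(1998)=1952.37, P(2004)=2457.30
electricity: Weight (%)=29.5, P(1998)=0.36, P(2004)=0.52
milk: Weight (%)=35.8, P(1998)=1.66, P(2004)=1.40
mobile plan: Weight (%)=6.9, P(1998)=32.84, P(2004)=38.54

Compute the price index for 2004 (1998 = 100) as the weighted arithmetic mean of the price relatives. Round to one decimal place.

115.9

rent: 27.8 × (2457.30/1952.37) = 27.8 × 1.258624 = 34.9898
electricity: 29.5 × (0.52/0.36) = 29.5 × 1.444444 = 42.6111
milk: 35.8 × (1.40/1.66) = 35.8 × 0.843373 = 30.1928
mobile plan: 6.9 × (38.54/32.84) = 6.9 × 1.173569 = 8.0976
Index = Σ wᵢ·(p₁ᵢ/p₀ᵢ) = 34.9898 + 42.6111 + 30.1928 + 8.0976 = 115.8913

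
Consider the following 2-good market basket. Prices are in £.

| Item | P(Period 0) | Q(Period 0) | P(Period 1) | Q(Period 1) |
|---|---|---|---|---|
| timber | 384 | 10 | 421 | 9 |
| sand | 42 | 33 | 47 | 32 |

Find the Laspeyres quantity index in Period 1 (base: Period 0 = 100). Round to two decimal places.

91.85

Laspeyres quantity index uses base-period prices as weights.
ΣP(Period 0)·Q(Period 1) = 384×9 + 42×32 = 3456 + 1344 = 4800
ΣP(Period 0)·Q(Period 0) = 384×10 + 42×33 = 3840 + 1386 = 5226
Index = 4800 / 5226 × 100 = 91.8485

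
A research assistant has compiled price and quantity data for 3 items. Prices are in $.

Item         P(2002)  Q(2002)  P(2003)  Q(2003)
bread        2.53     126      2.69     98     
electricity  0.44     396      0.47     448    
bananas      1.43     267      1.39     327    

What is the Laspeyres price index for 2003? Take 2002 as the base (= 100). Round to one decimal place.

Laspeyres price index uses base-period quantities as weights.
ΣP(2003)·Q(2002) = 2.69×126 + 0.47×396 + 1.39×267 = 338.94 + 186.12 + 371.13 = 896.19
ΣP(2002)·Q(2002) = 2.53×126 + 0.44×396 + 1.43×267 = 318.78 + 174.24 + 381.81 = 874.83
Index = 896.19 / 874.83 × 100 = 102.4416

102.4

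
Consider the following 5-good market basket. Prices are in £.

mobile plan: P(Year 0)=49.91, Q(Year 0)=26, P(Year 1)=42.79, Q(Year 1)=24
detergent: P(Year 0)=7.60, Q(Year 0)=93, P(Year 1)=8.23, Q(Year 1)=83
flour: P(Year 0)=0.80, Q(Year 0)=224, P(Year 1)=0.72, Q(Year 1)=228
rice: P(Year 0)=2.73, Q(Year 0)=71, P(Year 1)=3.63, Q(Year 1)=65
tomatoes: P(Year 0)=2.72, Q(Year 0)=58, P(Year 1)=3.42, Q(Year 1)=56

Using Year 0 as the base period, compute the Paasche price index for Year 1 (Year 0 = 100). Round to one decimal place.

Paasche price index uses current-period quantities as weights.
ΣP(Year 1)·Q(Year 1) = 42.79×24 + 8.23×83 + 0.72×228 + 3.63×65 + 3.42×56 = 1026.96 + 683.09 + 164.16 + 235.95 + 191.52 = 2301.68
ΣP(Year 0)·Q(Year 1) = 49.91×24 + 7.60×83 + 0.80×228 + 2.73×65 + 2.72×56 = 1197.84 + 630.8 + 182.4 + 177.45 + 152.32 = 2340.81
Index = 2301.68 / 2340.81 × 100 = 98.3284

98.3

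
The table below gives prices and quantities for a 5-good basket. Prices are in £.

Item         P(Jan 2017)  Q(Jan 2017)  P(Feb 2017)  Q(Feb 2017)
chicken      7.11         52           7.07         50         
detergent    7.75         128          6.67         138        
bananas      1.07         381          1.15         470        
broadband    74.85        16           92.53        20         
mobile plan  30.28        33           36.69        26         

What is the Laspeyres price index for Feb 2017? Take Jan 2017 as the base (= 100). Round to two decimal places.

109.70

Laspeyres price index uses base-period quantities as weights.
ΣP(Feb 2017)·Q(Jan 2017) = 7.07×52 + 6.67×128 + 1.15×381 + 92.53×16 + 36.69×33 = 367.64 + 853.76 + 438.15 + 1480.48 + 1210.77 = 4350.8
ΣP(Jan 2017)·Q(Jan 2017) = 7.11×52 + 7.75×128 + 1.07×381 + 74.85×16 + 30.28×33 = 369.72 + 992 + 407.67 + 1197.6 + 999.24 = 3966.23
Index = 4350.8 / 3966.23 × 100 = 109.6961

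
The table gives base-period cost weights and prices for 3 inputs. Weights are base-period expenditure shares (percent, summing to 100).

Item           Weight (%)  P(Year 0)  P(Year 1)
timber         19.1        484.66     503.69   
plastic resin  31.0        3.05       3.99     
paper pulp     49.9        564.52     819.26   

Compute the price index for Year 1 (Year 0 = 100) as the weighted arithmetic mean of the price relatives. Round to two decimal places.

132.82

timber: 19.1 × (503.69/484.66) = 19.1 × 1.039265 = 19.8500
plastic resin: 31.0 × (3.99/3.05) = 31.0 × 1.308197 = 40.5541
paper pulp: 49.9 × (819.26/564.52) = 49.9 × 1.451251 = 72.4174
Index = Σ wᵢ·(p₁ᵢ/p₀ᵢ) = 19.8500 + 40.5541 + 72.4174 = 132.8215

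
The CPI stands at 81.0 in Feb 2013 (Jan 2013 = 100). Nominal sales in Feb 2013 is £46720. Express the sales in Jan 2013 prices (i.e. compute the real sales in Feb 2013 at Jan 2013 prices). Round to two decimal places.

Real = Nominal ÷ (Index/100) = 46720 ÷ (81.0/100)
     = 46720 ÷ 0.810 = 57679.0123

57679.01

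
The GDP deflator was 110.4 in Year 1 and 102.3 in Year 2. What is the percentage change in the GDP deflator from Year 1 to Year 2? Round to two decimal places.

Change = (102.3 − 110.4) / 110.4 × 100
       = -8.1 / 110.4 × 100 = -7.3370%

-7.34%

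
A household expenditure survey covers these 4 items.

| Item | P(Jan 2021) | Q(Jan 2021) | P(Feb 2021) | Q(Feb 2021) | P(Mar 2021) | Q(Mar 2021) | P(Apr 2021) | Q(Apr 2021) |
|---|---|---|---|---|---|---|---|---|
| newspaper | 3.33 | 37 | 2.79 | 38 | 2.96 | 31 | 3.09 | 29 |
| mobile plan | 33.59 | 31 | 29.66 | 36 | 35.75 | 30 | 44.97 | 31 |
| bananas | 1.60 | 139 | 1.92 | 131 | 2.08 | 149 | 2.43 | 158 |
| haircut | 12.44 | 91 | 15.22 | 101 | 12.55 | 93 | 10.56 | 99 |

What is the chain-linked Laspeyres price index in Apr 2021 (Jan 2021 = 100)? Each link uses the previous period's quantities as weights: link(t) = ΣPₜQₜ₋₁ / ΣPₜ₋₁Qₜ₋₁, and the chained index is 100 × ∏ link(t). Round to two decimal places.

111.25

Link Jan 2021→Feb 2021:
ΣP(Feb 2021)Q(Jan 2021) = 2.79×37 + 29.66×31 + 1.92×139 + 15.22×91 = 103.23 + 919.46 + 266.88 + 1385.02 = 2674.59
ΣP(Jan 2021)Q(Jan 2021) = 3.33×37 + 33.59×31 + 1.60×139 + 12.44×91 = 123.21 + 1041.29 + 222.4 + 1132.04 = 2518.94
link = 2674.59/2518.94 = 1.061792
Link Feb 2021→Mar 2021:
ΣP(Mar 2021)Q(Feb 2021) = 2.96×38 + 35.75×36 + 2.08×131 + 12.55×101 = 112.48 + 1287 + 272.48 + 1267.55 = 2939.51
ΣP(Feb 2021)Q(Feb 2021) = 2.79×38 + 29.66×36 + 1.92×131 + 15.22×101 = 106.02 + 1067.76 + 251.52 + 1537.22 = 2962.52
link = 2939.51/2962.52 = 0.992233
Link Mar 2021→Apr 2021:
ΣP(Apr 2021)Q(Mar 2021) = 3.09×31 + 44.97×30 + 2.43×149 + 10.56×93 = 95.79 + 1349.1 + 362.07 + 982.08 = 2789.04
ΣP(Mar 2021)Q(Mar 2021) = 2.96×31 + 35.75×30 + 2.08×149 + 12.55×93 = 91.76 + 1072.5 + 309.92 + 1167.15 = 2641.33
link = 2789.04/2641.33 = 1.055923
Chained index = 100 × 1.061792 × 0.992233 × 1.055923 = 111.2462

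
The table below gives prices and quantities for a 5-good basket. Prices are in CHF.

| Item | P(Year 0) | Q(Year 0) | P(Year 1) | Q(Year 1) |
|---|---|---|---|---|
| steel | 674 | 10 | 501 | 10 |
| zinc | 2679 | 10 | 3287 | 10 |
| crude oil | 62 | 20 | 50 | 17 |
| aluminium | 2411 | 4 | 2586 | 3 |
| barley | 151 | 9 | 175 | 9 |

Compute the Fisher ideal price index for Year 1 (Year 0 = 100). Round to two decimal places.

Laspeyres component (base-period weights):
ΣP(Year 1)Q(Year 0) = 501×10 + 3287×10 + 50×20 + 2586×4 + 175×9 = 5010 + 32870 + 1000 + 10344 + 1575 = 50799
ΣP(Year 0)Q(Year 0) = 674×10 + 2679×10 + 62×20 + 2411×4 + 151×9 = 6740 + 26790 + 1240 + 9644 + 1359 = 45773
L = 50799 / 45773 × 100 = 110.9803
Paasche component (current-period weights):
ΣP(Year 1)Q(Year 1) = 501×10 + 3287×10 + 50×17 + 2586×3 + 175×9 = 5010 + 32870 + 850 + 7758 + 1575 = 48063
ΣP(Year 0)Q(Year 1) = 674×10 + 2679×10 + 62×17 + 2411×3 + 151×9 = 6740 + 26790 + 1054 + 7233 + 1359 = 43176
P = 48063 / 43176 × 100 = 111.3188
Fisher = √(L × P) = √(110.9803 × 111.3188) = 111.1494

111.15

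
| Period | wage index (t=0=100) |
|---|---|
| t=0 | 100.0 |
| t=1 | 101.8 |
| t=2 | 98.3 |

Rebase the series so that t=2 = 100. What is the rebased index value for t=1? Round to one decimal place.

103.6

Rebased(t=1) = 101.8 / 98.3 × 100 = 103.5605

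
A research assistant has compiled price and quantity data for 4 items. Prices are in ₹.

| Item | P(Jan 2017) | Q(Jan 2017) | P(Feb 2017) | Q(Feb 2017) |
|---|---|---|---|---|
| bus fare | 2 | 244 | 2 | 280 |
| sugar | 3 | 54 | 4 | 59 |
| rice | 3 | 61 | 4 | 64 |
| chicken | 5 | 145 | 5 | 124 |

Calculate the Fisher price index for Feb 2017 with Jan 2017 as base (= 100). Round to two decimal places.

Laspeyres component (base-period weights):
ΣP(Feb 2017)Q(Jan 2017) = 2×244 + 4×54 + 4×61 + 5×145 = 488 + 216 + 244 + 725 = 1673
ΣP(Jan 2017)Q(Jan 2017) = 2×244 + 3×54 + 3×61 + 5×145 = 488 + 162 + 183 + 725 = 1558
L = 1673 / 1558 × 100 = 107.3813
Paasche component (current-period weights):
ΣP(Feb 2017)Q(Feb 2017) = 2×280 + 4×59 + 4×64 + 5×124 = 560 + 236 + 256 + 620 = 1672
ΣP(Jan 2017)Q(Feb 2017) = 2×280 + 3×59 + 3×64 + 5×124 = 560 + 177 + 192 + 620 = 1549
P = 1672 / 1549 × 100 = 107.9406
Fisher = √(L × P) = √(107.3813 × 107.9406) = 107.6606

107.66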